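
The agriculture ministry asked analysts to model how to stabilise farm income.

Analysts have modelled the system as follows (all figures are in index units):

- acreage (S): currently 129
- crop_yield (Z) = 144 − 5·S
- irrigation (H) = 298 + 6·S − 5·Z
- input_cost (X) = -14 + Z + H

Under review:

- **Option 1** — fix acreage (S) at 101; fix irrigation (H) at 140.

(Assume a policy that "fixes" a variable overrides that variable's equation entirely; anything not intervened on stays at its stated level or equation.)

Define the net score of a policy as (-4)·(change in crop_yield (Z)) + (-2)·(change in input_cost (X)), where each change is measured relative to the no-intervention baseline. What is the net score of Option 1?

6034

Baseline:
  S = 129
  Z = 144 − 5·129 = -501
  H = 298 + 6·129 − 5·(-501) = 3577
  X = -14 + (-501) + 3577 = 3062
Option 1 (S := 101, H := 140):
  S = 101
  Z = 144 − 5·101 = -361
  H = 140
  X = -14 + (-361) + 140 = -235
ΔZ = -361 − (-501) = 140; ΔX = -235 − 3062 = -3297
Score = (-4)·140 + (-2)·(-3297) = 6034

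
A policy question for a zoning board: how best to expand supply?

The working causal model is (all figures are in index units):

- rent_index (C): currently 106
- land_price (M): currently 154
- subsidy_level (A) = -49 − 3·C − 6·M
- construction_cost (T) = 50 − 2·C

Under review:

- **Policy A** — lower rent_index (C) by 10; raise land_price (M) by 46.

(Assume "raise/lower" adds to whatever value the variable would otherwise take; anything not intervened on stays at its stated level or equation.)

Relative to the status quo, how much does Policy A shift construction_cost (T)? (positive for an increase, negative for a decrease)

Baseline:
  C = 106
  T = 50 − 2·106 = -162
Policy A (C − 10, M + 46):
  C = 106 − 10 = 96
  T = 50 − 2·96 = -142
Change in T: -142 − (-162) = 20

20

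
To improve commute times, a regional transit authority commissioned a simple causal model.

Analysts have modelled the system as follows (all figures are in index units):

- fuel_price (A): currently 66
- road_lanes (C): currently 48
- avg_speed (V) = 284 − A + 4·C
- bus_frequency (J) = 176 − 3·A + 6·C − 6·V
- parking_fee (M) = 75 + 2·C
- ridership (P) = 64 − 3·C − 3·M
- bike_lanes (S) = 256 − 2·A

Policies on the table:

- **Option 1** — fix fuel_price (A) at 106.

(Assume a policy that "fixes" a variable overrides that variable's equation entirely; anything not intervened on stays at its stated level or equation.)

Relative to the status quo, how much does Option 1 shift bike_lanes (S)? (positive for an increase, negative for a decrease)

-80

Baseline:
  A = 66
  S = 256 − 2·66 = 124
Option 1 (A := 106):
  A = 106
  S = 256 − 2·106 = 44
Change in S: 44 − 124 = -80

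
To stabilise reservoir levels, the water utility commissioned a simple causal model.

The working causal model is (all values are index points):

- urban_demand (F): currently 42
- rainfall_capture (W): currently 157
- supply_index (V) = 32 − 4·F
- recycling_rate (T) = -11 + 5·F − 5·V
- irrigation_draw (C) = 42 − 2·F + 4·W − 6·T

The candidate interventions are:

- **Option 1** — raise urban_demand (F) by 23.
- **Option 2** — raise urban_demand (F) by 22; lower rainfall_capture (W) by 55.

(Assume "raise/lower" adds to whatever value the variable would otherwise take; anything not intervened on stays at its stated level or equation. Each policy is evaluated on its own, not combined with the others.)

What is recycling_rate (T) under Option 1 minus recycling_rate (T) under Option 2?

25

Option 1 (F + 23):
  F = 42 + 23 = 65
  V = 32 − 4·65 = -228
  T = -11 + 5·65 − 5·(-228) = 1454
Option 2 (F + 22, W − 55):
  F = 42 + 22 = 64
  V = 32 − 4·64 = -224
  T = -11 + 5·64 − 5·(-224) = 1429
T: 1454 − 1429 = 25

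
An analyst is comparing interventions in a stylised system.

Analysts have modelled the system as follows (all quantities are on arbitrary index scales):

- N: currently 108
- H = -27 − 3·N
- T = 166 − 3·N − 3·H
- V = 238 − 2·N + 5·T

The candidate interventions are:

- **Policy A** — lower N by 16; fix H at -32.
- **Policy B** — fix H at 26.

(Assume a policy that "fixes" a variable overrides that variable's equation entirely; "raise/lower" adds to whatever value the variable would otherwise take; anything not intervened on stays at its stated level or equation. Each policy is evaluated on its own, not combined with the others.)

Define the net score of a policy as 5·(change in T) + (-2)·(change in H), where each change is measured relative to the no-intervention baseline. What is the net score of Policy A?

-5183

Baseline:
  N = 108
  H = -27 − 3·108 = -351
  T = 166 − 3·108 − 3·(-351) = 895
Policy A (N − 16, H := -32):
  N = 108 − 16 = 92
  H = -32
  T = 166 − 3·92 − 3·(-32) = -14
ΔT = -14 − 895 = -909; ΔH = -32 − (-351) = 319
Score = 5·(-909) + (-2)·319 = -5183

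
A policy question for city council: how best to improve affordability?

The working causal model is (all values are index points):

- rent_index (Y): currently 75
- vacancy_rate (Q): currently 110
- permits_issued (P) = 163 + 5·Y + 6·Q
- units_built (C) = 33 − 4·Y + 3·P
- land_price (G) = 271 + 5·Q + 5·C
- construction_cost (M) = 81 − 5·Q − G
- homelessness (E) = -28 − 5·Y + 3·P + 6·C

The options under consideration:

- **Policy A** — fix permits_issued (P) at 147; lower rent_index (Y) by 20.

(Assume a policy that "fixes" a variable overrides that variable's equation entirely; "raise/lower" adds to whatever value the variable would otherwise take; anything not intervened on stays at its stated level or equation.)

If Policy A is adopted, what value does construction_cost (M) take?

Policy A (P := 147, Y − 20):
  Y = 75 − 20 = 55
  Q = 110
  P = 147
  C = 33 − 4·55 + 3·147 = 254
  G = 271 + 5·110 + 5·254 = 2091
  M = 81 − 5·110 − 2091 = -2560

-2560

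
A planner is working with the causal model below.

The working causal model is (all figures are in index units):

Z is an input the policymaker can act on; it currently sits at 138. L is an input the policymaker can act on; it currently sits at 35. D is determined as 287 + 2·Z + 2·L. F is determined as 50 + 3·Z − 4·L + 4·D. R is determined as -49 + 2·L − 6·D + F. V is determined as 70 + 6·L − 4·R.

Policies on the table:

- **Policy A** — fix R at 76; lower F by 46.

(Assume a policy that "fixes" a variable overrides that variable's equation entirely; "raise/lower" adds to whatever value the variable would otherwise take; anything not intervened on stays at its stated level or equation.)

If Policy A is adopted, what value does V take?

Policy A (R := 76, F − 46):
  Z = 138
  L = 35
  D = 287 + 2·138 + 2·35 = 633
  F = 50 + 3·138 − 4·35 + 4·633 (−46 from intervention) = 2810
  R = 76
  V = 70 + 6·35 − 4·76 = -24

-24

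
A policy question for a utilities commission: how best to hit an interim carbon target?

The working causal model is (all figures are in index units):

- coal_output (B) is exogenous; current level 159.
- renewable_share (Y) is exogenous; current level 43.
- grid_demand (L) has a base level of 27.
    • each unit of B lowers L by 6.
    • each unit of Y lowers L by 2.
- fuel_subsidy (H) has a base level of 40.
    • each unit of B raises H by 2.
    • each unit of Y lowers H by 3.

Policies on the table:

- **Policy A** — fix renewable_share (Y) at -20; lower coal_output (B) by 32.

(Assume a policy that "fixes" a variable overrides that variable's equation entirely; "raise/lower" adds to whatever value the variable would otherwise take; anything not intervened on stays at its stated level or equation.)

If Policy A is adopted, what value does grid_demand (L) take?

Policy A (Y := -20, B − 32):
  B = 159 − 32 = 127
  Y = -20
  L = 27 − 6·127 − 2·(-20) = -695

-695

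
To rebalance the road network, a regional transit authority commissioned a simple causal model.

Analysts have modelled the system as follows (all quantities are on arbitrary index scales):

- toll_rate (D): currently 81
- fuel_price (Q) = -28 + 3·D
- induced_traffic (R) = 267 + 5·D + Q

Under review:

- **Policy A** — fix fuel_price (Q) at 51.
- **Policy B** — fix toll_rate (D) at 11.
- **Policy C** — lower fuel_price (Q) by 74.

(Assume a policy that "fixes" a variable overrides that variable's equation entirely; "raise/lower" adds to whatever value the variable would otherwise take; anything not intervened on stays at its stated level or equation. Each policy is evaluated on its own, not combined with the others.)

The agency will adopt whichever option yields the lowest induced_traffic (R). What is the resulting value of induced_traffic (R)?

Policy A (Q := 51):
  D = 81
  Q = 51
  R = 267 + 5·81 + 51 = 723
Policy B (D := 11):
  D = 11
  Q = -28 + 3·11 = 5
  R = 267 + 5·11 + 5 = 327
Policy C (Q − 74):
  D = 81
  Q = -28 + 3·81 (−74 from intervention) = 141
  R = 267 + 5·81 + 141 = 813
Comparing — Policy A: R=723, Policy B: R=327, Policy C: R=813. Lowest is 327 (Policy B).

327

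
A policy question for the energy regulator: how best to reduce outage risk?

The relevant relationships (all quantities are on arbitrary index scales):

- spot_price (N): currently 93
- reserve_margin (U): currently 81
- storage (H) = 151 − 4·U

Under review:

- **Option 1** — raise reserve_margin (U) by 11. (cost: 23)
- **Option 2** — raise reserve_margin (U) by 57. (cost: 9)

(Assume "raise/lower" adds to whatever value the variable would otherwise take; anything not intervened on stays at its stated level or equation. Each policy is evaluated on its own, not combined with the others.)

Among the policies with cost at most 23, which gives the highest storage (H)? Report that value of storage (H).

-217

Option 1 (U + 11):
  U = 81 + 11 = 92
  H = 151 − 4·92 = -217
Option 2 (U + 57):
  U = 81 + 57 = 138
  H = 151 − 4·138 = -401
Comparing — Option 1: H=-217, Option 2: H=-401. Highest is -217 (Option 1).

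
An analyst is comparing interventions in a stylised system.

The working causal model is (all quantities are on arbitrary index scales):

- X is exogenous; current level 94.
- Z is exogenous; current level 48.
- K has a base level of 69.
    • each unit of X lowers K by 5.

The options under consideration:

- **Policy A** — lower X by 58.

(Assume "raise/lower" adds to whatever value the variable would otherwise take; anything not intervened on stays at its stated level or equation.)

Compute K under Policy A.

Policy A (X − 58):
  X = 94 − 58 = 36
  K = 69 − 5·36 = -111

-111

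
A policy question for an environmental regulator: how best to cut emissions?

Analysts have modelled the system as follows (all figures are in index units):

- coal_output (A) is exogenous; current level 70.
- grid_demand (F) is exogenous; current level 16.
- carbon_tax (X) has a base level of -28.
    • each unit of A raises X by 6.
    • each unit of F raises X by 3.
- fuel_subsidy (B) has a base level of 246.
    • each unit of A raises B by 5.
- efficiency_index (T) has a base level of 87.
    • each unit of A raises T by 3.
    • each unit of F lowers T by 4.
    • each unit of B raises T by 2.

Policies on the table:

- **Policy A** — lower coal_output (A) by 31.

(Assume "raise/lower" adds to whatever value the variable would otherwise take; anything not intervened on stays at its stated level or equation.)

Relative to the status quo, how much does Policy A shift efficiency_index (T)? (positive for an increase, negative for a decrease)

Baseline:
  A = 70
  F = 16
  B = 246 + 5·70 = 596
  T = 87 + 3·70 − 4·16 + 2·596 = 1425
Policy A (A − 31):
  A = 70 − 31 = 39
  F = 16
  B = 246 + 5·39 = 441
  T = 87 + 3·39 − 4·16 + 2·441 = 1022
Change in T: 1022 − 1425 = -403

-403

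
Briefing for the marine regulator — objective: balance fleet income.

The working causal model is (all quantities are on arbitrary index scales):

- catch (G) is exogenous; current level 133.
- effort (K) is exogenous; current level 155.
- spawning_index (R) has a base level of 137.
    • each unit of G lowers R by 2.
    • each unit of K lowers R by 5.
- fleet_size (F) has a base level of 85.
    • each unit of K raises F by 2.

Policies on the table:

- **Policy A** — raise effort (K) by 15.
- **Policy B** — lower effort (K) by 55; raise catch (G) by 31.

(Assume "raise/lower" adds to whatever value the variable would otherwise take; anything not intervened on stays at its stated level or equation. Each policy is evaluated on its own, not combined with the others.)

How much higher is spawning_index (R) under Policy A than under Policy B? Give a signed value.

-288

Policy A (K + 15):
  G = 133
  K = 155 + 15 = 170
  R = 137 − 2·133 − 5·170 = -979
Policy B (K − 55, G + 31):
  G = 133 + 31 = 164
  K = 155 − 55 = 100
  R = 137 − 2·164 − 5·100 = -691
R: -979 − (-691) = -288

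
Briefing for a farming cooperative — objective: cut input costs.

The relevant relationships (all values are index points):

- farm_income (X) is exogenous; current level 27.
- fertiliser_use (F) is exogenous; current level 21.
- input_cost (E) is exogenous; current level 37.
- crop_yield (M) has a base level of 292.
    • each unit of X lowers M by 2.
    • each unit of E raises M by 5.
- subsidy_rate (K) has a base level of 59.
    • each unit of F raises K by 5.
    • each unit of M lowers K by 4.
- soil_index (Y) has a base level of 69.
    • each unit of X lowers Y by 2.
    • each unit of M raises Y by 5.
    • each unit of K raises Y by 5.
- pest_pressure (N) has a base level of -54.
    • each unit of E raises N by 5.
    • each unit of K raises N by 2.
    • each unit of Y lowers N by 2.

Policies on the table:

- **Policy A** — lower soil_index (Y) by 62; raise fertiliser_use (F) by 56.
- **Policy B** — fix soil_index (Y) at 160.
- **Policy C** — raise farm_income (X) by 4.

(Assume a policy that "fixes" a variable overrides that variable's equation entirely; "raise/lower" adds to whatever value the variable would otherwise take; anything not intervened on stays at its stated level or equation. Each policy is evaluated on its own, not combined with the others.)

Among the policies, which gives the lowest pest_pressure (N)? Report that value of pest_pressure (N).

-3245

Policy A (Y − 62, F + 56):
  X = 27
  F = 21 + 56 = 77
  E = 37
  M = 292 − 2·27 + 5·37 = 423
  K = 59 + 5·77 − 4·423 = -1248
  Y = 69 − 2·27 + 5·423 + 5·(-1248) (−62 from intervention) = -4172
  N = -54 + 5·37 + 2·(-1248) − 2·(-4172) = 5979
Policy B (Y := 160):
  X = 27
  F = 21
  E = 37
  M = 292 − 2·27 + 5·37 = 423
  K = 59 + 5·21 − 4·423 = -1528
  Y = 160
  N = -54 + 5·37 + 2·(-1528) − 2·160 = -3245
Policy C (X + 4):
  X = 27 + 4 = 31
  F = 21
  E = 37
  M = 292 − 2·31 + 5·37 = 415
  K = 59 + 5·21 − 4·415 = -1496
  Y = 69 − 2·31 + 5·415 + 5·(-1496) = -5398
  N = -54 + 5·37 + 2·(-1496) − 2·(-5398) = 7935
Comparing — Policy A: N=5979, Policy B: N=-3245, Policy C: N=7935. Lowest is -3245 (Policy B).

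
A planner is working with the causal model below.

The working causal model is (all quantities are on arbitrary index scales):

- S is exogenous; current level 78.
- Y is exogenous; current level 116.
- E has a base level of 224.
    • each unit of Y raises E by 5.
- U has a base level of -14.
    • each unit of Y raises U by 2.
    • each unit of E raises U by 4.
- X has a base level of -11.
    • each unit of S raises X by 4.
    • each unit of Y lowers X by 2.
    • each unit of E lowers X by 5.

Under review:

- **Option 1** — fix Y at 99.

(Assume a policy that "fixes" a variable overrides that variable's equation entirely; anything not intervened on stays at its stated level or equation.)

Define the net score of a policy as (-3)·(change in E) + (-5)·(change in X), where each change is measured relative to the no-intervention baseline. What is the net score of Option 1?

-2040

Baseline:
  S = 78
  Y = 116
  E = 224 + 5·116 = 804
  X = -11 + 4·78 − 2·116 − 5·804 = -3951
Option 1 (Y := 99):
  S = 78
  Y = 99
  E = 224 + 5·99 = 719
  X = -11 + 4·78 − 2·99 − 5·719 = -3492
ΔE = 719 − 804 = -85; ΔX = -3492 − (-3951) = 459
Score = (-3)·(-85) + (-5)·459 = -2040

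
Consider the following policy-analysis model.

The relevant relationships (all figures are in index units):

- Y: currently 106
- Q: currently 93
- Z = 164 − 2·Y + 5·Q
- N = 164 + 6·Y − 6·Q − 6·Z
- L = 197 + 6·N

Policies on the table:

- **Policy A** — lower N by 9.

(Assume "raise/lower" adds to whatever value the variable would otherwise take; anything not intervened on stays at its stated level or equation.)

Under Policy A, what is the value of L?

-13417

Policy A (N − 9):
  Y = 106
  Q = 93
  Z = 164 − 2·106 + 5·93 = 417
  N = 164 + 6·106 − 6·93 − 6·417 (−9 from intervention) = -2269
  L = 197 + 6·(-2269) = -13417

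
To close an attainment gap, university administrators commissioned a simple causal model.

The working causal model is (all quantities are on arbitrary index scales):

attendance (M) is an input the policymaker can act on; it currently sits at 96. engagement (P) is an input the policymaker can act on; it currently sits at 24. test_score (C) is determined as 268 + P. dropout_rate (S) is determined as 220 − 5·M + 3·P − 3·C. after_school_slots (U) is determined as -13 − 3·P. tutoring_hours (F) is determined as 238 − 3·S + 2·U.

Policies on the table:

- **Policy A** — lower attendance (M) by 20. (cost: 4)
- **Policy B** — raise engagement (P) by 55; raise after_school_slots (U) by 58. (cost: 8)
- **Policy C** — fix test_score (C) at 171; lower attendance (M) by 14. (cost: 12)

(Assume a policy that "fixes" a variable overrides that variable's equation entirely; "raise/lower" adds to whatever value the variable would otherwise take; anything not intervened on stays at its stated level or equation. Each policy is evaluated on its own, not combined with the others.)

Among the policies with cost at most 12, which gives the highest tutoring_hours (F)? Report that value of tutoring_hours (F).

Policy A (M − 20):
  M = 96 − 20 = 76
  P = 24
  C = 268 + 24 = 292
  S = 220 − 5·76 + 3·24 − 3·292 = -964
  U = -13 − 3·24 = -85
  F = 238 − 3·(-964) + 2·(-85) = 2960
Policy B (P + 55, U + 58):
  M = 96
  P = 24 + 55 = 79
  C = 268 + 79 = 347
  S = 220 − 5·96 + 3·79 − 3·347 = -1064
  U = -13 − 3·79 (+58 from intervention) = -192
  F = 238 − 3·(-1064) + 2·(-192) = 3046
Policy C (C := 171, M − 14):
  M = 96 − 14 = 82
  P = 24
  C = 171
  S = 220 − 5·82 + 3·24 − 3·171 = -631
  U = -13 − 3·24 = -85
  F = 238 − 3·(-631) + 2·(-85) = 1961
Comparing — Policy A: F=2960, Policy B: F=3046, Policy C: F=1961. Highest is 3046 (Policy B).

3046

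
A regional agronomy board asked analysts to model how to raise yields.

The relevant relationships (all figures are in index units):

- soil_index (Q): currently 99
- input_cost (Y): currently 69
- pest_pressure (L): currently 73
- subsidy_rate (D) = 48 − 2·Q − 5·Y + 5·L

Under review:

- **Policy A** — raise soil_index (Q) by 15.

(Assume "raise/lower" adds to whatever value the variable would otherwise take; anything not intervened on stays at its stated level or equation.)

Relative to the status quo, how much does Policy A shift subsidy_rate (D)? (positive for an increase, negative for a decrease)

Baseline:
  Q = 99
  Y = 69
  L = 73
  D = 48 − 2·99 − 5·69 + 5·73 = -130
Policy A (Q + 15):
  Q = 99 + 15 = 114
  Y = 69
  L = 73
  D = 48 − 2·114 − 5·69 + 5·73 = -160
Change in D: -160 − (-130) = -30

-30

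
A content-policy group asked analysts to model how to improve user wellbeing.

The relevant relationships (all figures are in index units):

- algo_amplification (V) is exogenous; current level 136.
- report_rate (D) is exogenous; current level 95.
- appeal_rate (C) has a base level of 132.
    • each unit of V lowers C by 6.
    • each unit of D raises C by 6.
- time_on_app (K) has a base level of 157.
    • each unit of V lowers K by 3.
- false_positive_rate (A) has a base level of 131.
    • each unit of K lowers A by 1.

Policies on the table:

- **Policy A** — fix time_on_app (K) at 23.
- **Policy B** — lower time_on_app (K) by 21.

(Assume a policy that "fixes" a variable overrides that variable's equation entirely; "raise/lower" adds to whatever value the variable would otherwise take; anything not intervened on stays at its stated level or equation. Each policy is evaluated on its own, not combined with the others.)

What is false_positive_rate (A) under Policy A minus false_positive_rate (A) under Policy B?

-295

Policy A (K := 23):
  V = 136
  K = 23
  A = 131 − 23 = 108
Policy B (K − 21):
  V = 136
  K = 157 − 3·136 (−21 from intervention) = -272
  A = 131 − (-272) = 403
A: 108 − 403 = -295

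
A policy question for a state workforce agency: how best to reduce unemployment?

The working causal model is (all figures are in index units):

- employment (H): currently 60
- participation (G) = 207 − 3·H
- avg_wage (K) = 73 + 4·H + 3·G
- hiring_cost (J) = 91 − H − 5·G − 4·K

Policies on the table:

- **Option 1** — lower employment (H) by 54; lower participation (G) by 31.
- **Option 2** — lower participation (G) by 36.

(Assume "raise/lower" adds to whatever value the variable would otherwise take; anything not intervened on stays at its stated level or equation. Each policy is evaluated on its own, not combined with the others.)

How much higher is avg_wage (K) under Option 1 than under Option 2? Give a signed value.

Option 1 (H − 54, G − 31):
  H = 60 − 54 = 6
  G = 207 − 3·6 (−31 from intervention) = 158
  K = 73 + 4·6 + 3·158 = 571
Option 2 (G − 36):
  H = 60
  G = 207 − 3·60 (−36 from intervention) = -9
  K = 73 + 4·60 + 3·(-9) = 286
K: 571 − 286 = 285

285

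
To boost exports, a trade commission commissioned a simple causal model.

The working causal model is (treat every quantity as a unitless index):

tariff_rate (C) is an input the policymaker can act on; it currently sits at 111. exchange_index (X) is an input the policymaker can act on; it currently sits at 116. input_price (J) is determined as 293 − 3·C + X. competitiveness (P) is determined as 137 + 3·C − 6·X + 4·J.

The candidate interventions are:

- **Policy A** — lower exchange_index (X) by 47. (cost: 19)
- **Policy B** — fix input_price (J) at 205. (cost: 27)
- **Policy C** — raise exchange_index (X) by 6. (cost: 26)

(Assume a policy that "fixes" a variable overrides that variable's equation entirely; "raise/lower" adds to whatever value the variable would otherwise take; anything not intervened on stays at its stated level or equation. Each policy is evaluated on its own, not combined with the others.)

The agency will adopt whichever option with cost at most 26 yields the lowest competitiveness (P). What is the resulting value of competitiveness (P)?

Policy A (X − 47):
  C = 111
  X = 116 − 47 = 69
  J = 293 − 3·111 + 69 = 29
  P = 137 + 3·111 − 6·69 + 4·29 = 172
Policy C (X + 6):
  C = 111
  X = 116 + 6 = 122
  J = 293 − 3·111 + 122 = 82
  P = 137 + 3·111 − 6·122 + 4·82 = 66
Comparing — Policy A: P=172, Policy C: P=66. Lowest is 66 (Policy C).

66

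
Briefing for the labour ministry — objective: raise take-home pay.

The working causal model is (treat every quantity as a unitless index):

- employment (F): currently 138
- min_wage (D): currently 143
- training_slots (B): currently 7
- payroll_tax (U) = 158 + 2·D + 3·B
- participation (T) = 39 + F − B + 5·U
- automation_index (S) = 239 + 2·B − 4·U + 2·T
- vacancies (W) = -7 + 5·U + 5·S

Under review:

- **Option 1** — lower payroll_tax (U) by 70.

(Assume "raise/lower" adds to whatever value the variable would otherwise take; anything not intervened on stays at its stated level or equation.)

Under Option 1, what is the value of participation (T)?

2145

Option 1 (U − 70):
  F = 138
  D = 143
  B = 7
  U = 158 + 2·143 + 3·7 (−70 from intervention) = 395
  T = 39 + 138 − 7 + 5·395 = 2145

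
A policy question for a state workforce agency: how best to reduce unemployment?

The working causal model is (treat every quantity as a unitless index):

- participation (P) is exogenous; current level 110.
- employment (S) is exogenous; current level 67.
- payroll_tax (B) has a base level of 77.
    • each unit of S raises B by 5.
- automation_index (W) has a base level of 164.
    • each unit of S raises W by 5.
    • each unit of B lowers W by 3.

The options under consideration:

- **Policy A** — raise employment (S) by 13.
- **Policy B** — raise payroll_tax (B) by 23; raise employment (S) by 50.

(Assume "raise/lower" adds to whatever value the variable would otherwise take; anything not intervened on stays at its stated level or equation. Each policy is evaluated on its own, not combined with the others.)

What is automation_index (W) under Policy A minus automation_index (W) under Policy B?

Policy A (S + 13):
  S = 67 + 13 = 80
  B = 77 + 5·80 = 477
  W = 164 + 5·80 − 3·477 = -867
Policy B (B + 23, S + 50):
  S = 67 + 50 = 117
  B = 77 + 5·117 (+23 from intervention) = 685
  W = 164 + 5·117 − 3·685 = -1306
W: -867 − (-1306) = 439

439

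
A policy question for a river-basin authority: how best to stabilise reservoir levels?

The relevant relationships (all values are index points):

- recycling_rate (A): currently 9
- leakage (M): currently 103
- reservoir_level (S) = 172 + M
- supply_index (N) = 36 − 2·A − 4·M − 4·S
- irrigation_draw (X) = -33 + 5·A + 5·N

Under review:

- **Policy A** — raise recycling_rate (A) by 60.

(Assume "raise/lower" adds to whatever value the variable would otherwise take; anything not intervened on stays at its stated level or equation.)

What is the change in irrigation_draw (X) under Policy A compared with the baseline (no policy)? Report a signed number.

Baseline:
  A = 9
  M = 103
  S = 172 + 103 = 275
  N = 36 − 2·9 − 4·103 − 4·275 = -1494
  X = -33 + 5·9 + 5·(-1494) = -7458
Policy A (A + 60):
  A = 9 + 60 = 69
  M = 103
  S = 172 + 103 = 275
  N = 36 − 2·69 − 4·103 − 4·275 = -1614
  X = -33 + 5·69 + 5·(-1614) = -7758
Change in X: -7758 − (-7458) = -300

-300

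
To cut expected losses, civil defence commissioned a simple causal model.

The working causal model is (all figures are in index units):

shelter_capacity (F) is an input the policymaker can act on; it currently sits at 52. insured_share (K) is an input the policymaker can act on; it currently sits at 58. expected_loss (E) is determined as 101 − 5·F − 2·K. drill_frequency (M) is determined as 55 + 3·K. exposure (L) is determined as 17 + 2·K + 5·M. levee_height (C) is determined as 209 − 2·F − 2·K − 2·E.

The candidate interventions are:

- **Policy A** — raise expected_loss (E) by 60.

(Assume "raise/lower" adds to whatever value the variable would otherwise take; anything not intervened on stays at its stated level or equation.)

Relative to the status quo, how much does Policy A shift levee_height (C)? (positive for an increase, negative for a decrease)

-120

Baseline:
  F = 52
  K = 58
  E = 101 − 5·52 − 2·58 = -275
  C = 209 − 2·52 − 2·58 − 2·(-275) = 539
Policy A (E + 60):
  F = 52
  K = 58
  E = 101 − 5·52 − 2·58 (+60 from intervention) = -215
  C = 209 − 2·52 − 2·58 − 2·(-215) = 419
Change in C: 419 − 539 = -120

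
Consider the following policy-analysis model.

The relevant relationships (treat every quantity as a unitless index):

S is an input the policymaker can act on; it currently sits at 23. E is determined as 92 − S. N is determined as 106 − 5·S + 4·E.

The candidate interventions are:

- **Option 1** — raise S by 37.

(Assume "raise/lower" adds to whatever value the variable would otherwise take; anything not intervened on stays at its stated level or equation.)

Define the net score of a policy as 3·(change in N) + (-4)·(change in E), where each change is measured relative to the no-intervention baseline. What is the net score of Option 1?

Baseline:
  S = 23
  E = 92 − 23 = 69
  N = 106 − 5·23 + 4·69 = 267
Option 1 (S + 37):
  S = 23 + 37 = 60
  E = 92 − 60 = 32
  N = 106 − 5·60 + 4·32 = -66
ΔN = -66 − 267 = -333; ΔE = 32 − 69 = -37
Score = 3·(-333) + (-4)·(-37) = -851

-851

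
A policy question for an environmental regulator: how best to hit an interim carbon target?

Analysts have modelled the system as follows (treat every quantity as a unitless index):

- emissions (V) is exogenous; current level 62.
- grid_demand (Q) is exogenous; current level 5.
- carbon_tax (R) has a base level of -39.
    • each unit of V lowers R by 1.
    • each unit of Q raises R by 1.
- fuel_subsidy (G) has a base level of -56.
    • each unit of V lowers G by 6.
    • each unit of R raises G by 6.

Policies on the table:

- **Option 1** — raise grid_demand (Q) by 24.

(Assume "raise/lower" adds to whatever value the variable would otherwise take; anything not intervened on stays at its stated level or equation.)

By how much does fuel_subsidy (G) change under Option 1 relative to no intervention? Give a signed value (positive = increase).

144

Baseline:
  V = 62
  Q = 5
  R = -39 − 62 + 5 = -96
  G = -56 − 6·62 + 6·(-96) = -1004
Option 1 (Q + 24):
  V = 62
  Q = 5 + 24 = 29
  R = -39 − 62 + 29 = -72
  G = -56 − 6·62 + 6·(-72) = -860
Change in G: -860 − (-1004) = 144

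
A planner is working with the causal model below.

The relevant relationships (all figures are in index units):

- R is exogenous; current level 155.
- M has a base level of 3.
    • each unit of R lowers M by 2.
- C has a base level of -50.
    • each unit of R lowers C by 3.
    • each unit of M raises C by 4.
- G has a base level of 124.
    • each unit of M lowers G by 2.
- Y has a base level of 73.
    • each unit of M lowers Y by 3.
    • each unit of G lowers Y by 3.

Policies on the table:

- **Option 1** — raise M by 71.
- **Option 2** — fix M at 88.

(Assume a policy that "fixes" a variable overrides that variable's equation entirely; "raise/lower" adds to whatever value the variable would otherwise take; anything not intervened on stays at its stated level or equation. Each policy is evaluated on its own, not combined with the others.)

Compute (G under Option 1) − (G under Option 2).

Option 1 (M + 71):
  R = 155
  M = 3 − 2·155 (+71 from intervention) = -236
  G = 124 − 2·(-236) = 596
Option 2 (M := 88):
  R = 155
  M = 88
  G = 124 − 2·88 = -52
G: 596 − (-52) = 648

648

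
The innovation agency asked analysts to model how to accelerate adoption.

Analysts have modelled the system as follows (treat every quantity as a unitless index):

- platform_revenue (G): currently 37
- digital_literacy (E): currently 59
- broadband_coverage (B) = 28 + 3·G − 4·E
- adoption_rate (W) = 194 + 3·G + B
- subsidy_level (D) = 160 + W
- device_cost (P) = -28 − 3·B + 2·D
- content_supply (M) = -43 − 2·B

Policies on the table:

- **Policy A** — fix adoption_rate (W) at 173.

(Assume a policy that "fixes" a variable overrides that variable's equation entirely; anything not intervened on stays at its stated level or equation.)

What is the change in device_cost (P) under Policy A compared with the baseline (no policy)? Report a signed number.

Baseline:
  G = 37
  E = 59
  B = 28 + 3·37 − 4·59 = -97
  W = 194 + 3·37 + (-97) = 208
  D = 160 + 208 = 368
  P = -28 − 3·(-97) + 2·368 = 999
Policy A (W := 173):
  G = 37
  E = 59
  B = 28 + 3·37 − 4·59 = -97
  W = 173
  D = 160 + 173 = 333
  P = -28 − 3·(-97) + 2·333 = 929
Change in P: 929 − 999 = -70

-70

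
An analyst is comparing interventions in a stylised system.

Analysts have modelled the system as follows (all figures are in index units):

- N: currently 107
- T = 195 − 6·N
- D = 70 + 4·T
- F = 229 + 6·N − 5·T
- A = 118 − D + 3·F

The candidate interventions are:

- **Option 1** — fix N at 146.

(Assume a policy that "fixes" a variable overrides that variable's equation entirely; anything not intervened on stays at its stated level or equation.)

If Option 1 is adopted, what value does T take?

Option 1 (N := 146):
  N = 146
  T = 195 − 6·146 = -681

-681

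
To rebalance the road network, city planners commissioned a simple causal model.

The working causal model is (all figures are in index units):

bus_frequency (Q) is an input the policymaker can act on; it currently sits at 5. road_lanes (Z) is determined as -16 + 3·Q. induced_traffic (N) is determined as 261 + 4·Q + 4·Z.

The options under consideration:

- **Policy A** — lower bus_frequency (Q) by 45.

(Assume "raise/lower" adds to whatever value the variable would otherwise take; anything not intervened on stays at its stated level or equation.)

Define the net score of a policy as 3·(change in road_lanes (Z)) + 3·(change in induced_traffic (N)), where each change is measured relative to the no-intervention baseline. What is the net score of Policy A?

-2565

Baseline:
  Q = 5
  Z = -16 + 3·5 = -1
  N = 261 + 4·5 + 4·(-1) = 277
Policy A (Q − 45):
  Q = 5 − 45 = -40
  Z = -16 + 3·(-40) = -136
  N = 261 + 4·(-40) + 4·(-136) = -443
ΔZ = -136 − (-1) = -135; ΔN = -443 − 277 = -720
Score = 3·(-135) + 3·(-720) = -2565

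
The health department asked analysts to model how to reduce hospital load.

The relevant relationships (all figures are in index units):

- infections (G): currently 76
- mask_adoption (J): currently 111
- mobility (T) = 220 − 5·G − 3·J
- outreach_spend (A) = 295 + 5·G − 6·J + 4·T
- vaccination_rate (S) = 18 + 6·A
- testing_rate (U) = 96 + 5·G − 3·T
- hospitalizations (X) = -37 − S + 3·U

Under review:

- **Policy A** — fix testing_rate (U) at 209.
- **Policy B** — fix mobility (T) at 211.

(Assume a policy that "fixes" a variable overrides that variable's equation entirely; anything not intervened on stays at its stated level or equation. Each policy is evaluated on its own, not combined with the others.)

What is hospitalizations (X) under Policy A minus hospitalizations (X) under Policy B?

Policy A (U := 209):
  G = 76
  J = 111
  T = 220 − 5·76 − 3·111 = -493
  A = 295 + 5·76 − 6·111 + 4·(-493) = -1963
  S = 18 + 6·(-1963) = -11760
  U = 209
  X = -37 − (-11760) + 3·209 = 12350
Policy B (T := 211):
  G = 76
  J = 111
  T = 211
  A = 295 + 5·76 − 6·111 + 4·211 = 853
  S = 18 + 6·853 = 5136
  U = 96 + 5·76 − 3·211 = -157
  X = -37 − 5136 + 3·(-157) = -5644
X: 12350 − (-5644) = 17994

17994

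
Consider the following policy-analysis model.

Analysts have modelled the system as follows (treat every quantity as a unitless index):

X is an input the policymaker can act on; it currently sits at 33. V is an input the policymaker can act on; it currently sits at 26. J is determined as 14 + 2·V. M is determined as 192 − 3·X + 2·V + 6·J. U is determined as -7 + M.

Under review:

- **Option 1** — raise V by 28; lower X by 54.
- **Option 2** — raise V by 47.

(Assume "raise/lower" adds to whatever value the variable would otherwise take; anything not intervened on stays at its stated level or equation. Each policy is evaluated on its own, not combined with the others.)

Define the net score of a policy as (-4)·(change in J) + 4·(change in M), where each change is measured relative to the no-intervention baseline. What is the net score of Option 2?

Baseline:
  X = 33
  V = 26
  J = 14 + 2·26 = 66
  M = 192 − 3·33 + 2·26 + 6·66 = 541
Option 2 (V + 47):
  X = 33
  V = 26 + 47 = 73
  J = 14 + 2·73 = 160
  M = 192 − 3·33 + 2·73 + 6·160 = 1199
ΔJ = 160 − 66 = 94; ΔM = 1199 − 541 = 658
Score = (-4)·94 + 4·658 = 2256

2256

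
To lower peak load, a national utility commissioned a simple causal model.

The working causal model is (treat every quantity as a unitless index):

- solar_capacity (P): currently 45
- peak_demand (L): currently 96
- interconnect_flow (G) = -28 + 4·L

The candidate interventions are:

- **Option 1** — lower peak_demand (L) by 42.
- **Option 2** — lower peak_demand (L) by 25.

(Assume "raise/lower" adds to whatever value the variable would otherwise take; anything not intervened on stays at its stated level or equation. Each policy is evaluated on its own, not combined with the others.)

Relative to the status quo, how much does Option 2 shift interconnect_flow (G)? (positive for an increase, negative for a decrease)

Baseline:
  L = 96
  G = -28 + 4·96 = 356
Option 2 (L − 25):
  L = 96 − 25 = 71
  G = -28 + 4·71 = 256
Change in G: 256 − 356 = -100

-100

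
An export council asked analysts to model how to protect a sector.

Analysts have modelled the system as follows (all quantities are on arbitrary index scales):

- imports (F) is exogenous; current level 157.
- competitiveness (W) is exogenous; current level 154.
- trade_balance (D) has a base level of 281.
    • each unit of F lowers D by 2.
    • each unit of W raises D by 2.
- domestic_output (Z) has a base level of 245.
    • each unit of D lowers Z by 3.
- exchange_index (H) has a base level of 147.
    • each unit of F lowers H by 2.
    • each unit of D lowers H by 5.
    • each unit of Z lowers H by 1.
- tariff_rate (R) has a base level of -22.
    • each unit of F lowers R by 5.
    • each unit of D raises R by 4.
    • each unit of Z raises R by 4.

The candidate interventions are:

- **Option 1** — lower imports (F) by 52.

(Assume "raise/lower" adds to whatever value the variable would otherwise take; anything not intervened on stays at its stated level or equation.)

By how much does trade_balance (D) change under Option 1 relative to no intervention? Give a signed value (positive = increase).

Baseline:
  F = 157
  W = 154
  D = 281 − 2·157 + 2·154 = 275
Option 1 (F − 52):
  F = 157 − 52 = 105
  W = 154
  D = 281 − 2·105 + 2·154 = 379
Change in D: 379 − 275 = 104

104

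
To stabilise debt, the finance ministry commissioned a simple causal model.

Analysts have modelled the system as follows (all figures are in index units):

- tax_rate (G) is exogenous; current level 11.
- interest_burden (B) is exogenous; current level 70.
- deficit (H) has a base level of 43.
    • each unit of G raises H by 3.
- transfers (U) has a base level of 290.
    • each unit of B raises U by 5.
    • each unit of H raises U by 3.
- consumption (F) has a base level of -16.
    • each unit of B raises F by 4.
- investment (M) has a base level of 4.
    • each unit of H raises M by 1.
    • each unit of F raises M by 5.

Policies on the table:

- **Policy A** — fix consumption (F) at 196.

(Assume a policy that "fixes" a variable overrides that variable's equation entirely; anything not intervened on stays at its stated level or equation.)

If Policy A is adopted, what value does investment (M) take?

1060

Policy A (F := 196):
  G = 11
  B = 70
  H = 43 + 3·11 = 76
  F = 196
  M = 4 + 76 + 5·196 = 1060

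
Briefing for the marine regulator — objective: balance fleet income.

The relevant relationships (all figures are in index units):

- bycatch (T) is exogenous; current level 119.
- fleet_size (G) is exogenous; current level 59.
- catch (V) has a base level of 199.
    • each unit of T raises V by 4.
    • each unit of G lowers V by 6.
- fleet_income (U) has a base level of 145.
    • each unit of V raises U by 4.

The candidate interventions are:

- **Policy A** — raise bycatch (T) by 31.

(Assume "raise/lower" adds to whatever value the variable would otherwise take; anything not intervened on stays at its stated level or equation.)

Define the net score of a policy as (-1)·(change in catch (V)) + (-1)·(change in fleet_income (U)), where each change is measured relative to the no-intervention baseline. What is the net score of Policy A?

Baseline:
  T = 119
  G = 59
  V = 199 + 4·119 − 6·59 = 321
  U = 145 + 4·321 = 1429
Policy A (T + 31):
  T = 119 + 31 = 150
  G = 59
  V = 199 + 4·150 − 6·59 = 445
  U = 145 + 4·445 = 1925
ΔV = 445 − 321 = 124; ΔU = 1925 − 1429 = 496
Score = (-1)·124 + (-1)·496 = -620

-620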